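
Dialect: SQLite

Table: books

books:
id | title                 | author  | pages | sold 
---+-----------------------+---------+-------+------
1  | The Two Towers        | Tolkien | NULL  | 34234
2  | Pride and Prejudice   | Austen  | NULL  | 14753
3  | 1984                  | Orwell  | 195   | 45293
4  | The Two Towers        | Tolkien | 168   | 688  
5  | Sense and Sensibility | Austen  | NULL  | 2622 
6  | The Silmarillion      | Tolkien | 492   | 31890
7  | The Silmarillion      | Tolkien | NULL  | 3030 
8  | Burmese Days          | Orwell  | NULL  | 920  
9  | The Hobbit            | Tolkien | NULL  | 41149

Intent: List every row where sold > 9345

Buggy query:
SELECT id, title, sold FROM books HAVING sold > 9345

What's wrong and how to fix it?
Bug: This is a non-aggregate query (no GROUP BY, no aggregates), so in SQLite the HAVING clause is invalid here; a row-level condition belongs in WHERE

Fix: Use WHERE for row-level filtering

Corrected query:
SELECT id, title, sold FROM books WHERE sold > 9345

Result:
id | title               | sold 
---+---------------------+------
1  | The Two Towers      | 34234
2  | Pride and Prejudice | 14753
3  | 1984                | 45293
6  | The Silmarillion    | 31890
9  | The Hobbit          | 41149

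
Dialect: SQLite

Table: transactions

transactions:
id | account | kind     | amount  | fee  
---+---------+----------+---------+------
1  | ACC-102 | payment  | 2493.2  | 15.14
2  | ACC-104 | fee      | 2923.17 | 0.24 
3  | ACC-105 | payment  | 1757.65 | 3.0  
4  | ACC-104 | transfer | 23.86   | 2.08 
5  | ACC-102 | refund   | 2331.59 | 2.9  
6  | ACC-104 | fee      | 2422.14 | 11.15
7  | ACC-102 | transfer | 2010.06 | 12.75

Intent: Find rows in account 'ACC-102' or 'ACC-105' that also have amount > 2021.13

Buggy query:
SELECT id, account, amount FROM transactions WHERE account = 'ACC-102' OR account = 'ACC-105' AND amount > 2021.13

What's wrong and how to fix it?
Bug: AND binds tighter than OR, so this parses as account = 'ACC-102' OR (account = 'ACC-105' AND amount > 2021.13)

Fix: Add parentheses around the OR so the AND applies to both alternatives

Corrected query:
SELECT id, account, amount FROM transactions WHERE (account = 'ACC-102' OR account = 'ACC-105') AND amount > 2021.13

Result:
id | account | amount 
---+---------+--------
1  | ACC-102 | 2493.2 
5  | ACC-102 | 2331.59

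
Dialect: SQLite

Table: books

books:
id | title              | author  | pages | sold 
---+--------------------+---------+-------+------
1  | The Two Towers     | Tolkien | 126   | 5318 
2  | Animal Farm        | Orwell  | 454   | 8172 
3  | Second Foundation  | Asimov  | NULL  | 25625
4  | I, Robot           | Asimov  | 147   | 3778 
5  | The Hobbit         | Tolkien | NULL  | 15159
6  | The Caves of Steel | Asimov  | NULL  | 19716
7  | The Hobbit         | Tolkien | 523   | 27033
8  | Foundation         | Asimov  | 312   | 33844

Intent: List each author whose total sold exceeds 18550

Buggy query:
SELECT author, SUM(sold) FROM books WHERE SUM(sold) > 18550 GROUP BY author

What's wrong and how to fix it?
Bug: WHERE runs before GROUP BY, so aggregates aren't available there

Fix: Move the aggregate condition to a HAVING clause

Corrected query:
SELECT author, SUM(sold) FROM books GROUP BY author HAVING SUM(sold) > 18550

Result:
author  | SUM(sold)
--------+----------
Asimov  | 82963    
Tolkien | 47510    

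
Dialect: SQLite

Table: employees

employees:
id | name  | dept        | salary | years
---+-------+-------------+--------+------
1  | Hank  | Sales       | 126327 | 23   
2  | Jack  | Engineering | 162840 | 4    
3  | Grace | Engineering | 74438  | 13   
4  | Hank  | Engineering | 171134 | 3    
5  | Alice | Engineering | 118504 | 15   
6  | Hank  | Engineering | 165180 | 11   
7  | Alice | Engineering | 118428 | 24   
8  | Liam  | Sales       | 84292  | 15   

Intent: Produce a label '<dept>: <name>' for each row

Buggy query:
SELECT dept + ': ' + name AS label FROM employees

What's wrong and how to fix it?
Bug: '+' is numeric addition; on text columns SQLite converts them to 0 instead of concatenating

Fix: Replace + with || to concatenate text

Corrected query:
SELECT dept || ': ' || name AS label FROM employees

Result:
label             
------------------
Sales: Hank       
Engineering: Jack 
Engineering: Grace
Engineering: Hank 
Engineering: Alice
Engineering: Hank 
Engineering: Alice
Sales: Liam       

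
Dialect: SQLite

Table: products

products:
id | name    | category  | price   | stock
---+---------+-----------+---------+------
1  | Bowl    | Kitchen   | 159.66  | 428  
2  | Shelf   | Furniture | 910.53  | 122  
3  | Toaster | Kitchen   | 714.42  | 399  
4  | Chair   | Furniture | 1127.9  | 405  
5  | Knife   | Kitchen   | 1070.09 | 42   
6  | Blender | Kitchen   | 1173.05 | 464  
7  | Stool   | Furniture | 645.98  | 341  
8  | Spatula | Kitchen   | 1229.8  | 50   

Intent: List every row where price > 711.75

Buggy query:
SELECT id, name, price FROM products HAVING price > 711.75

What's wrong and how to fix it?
Bug: HAVING filters the output of aggregation, but this query has no GROUP BY and no aggregate functions, so SQLite rejects it (HAVING clause on a non-aggregate query); the condition here is per row

Fix: Replace HAVING with WHERE since the condition applies to individual rows

Corrected query:
SELECT id, name, price FROM products WHERE price > 711.75

Result:
id | name    | price  
---+---------+--------
2  | Shelf   | 910.53 
3  | Toaster | 714.42 
4  | Chair   | 1127.9 
5  | Knife   | 1070.09
6  | Blender | 1173.05
8  | Spatula | 1229.8 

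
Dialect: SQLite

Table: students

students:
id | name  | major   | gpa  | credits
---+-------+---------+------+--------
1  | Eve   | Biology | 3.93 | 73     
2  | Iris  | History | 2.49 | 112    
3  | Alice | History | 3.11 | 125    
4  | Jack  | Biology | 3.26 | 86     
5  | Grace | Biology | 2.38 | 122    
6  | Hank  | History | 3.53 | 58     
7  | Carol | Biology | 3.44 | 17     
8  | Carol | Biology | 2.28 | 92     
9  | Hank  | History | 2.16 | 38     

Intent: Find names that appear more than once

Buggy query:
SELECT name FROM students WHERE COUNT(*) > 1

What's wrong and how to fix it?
Bug: WHERE can't reference COUNT(*); aggregates are computed after WHERE

Fix: Group first, then use HAVING for the count condition

Corrected query:
SELECT name FROM students GROUP BY name HAVING COUNT(*) > 1

Result:
name 
-----
Carol
Hank 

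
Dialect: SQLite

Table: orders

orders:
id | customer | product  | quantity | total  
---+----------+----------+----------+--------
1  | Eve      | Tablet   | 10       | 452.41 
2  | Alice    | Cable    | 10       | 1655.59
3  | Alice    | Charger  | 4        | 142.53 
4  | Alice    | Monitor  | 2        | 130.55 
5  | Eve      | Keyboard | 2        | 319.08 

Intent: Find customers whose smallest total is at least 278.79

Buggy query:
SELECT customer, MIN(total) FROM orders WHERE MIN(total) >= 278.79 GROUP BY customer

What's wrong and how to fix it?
Bug: MIN() in WHERE is a misuse of aggregate

Fix: Use HAVING for the per-group MIN condition

Corrected query:
SELECT customer, MIN(total) FROM orders GROUP BY customer HAVING MIN(total) >= 278.79

Result:
customer | MIN(total)
---------+-----------
Eve      | 319.08    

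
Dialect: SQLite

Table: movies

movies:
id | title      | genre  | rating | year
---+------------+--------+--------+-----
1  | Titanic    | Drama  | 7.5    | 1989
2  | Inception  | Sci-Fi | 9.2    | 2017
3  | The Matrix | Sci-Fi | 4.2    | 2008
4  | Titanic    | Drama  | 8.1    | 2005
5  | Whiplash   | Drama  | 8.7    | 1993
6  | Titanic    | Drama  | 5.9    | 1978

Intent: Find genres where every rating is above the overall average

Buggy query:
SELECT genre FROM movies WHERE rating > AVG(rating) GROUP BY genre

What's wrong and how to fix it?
Bug: WHERE evaluates per row before aggregation, so AVG() is unavailable

Fix: Compute the overall average in a scalar subquery and compare each group's MIN against it in HAVING

Corrected query:
SELECT genre FROM movies GROUP BY genre HAVING MIN(rating) > (SELECT AVG(rating) FROM movies)

Result:
(no rows)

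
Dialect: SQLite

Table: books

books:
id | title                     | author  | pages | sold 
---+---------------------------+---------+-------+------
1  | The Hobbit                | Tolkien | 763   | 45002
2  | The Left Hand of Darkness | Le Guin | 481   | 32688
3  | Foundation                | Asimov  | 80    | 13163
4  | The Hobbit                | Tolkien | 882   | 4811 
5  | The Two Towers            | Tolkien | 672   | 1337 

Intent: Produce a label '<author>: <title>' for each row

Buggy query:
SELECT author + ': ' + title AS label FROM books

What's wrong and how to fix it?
Bug: SQLite uses || for string concatenation; + coerces text to numbers (yielding 0)

Fix: Use the || operator for string concatenation

Corrected query:
SELECT author || ': ' || title AS label FROM books

Result:
label                             
----------------------------------
Tolkien: The Hobbit               
Le Guin: The Left Hand of Darkness
Asimov: Foundation                
Tolkien: The Hobbit               
Tolkien: The Two Towers           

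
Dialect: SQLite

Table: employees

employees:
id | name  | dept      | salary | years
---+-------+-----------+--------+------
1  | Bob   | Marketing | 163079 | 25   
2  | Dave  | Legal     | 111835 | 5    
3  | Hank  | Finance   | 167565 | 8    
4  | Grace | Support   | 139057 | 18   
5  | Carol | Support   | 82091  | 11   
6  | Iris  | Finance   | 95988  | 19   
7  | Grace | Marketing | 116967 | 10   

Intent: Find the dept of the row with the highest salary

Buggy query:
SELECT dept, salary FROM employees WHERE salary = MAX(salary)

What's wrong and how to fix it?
Bug: WHERE is evaluated per row; an aggregate over the whole table isn't defined there

Fix: Use a subquery: WHERE salary = (SELECT MAX(salary) FROM employees)

Corrected query:
SELECT dept, salary FROM employees WHERE salary = (SELECT MAX(salary) FROM employees)

Result:
dept    | salary
--------+-------
Finance | 167565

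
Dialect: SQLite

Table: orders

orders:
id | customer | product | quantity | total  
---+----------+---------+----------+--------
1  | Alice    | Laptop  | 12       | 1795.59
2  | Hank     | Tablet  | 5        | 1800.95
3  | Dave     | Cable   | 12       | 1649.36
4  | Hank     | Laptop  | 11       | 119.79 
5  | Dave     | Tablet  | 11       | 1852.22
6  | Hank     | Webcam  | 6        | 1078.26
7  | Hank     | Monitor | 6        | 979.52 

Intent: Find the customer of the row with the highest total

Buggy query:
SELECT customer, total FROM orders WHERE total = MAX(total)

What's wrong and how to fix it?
Bug: MAX(total) is an aggregate and cannot be used directly in WHERE

Fix: Wrap MAX in a scalar subquery so WHERE compares against a single value

Corrected query:
SELECT customer, total FROM orders WHERE total = (SELECT MAX(total) FROM orders)

Result:
customer | total  
---------+--------
Dave     | 1852.22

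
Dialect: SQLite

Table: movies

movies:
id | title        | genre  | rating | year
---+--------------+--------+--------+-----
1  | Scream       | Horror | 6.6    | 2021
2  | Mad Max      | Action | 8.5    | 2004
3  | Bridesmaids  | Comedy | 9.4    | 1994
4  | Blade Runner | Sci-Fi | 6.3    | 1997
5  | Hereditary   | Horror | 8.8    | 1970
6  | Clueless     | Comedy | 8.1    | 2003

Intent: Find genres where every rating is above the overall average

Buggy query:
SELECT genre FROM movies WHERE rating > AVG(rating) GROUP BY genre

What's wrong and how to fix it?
Bug: WHERE evaluates per row before aggregation, so AVG() is unavailable

Fix: Compute the overall average in a scalar subquery and compare each group's MIN against it in HAVING

Corrected query:
SELECT genre FROM movies GROUP BY genre HAVING MIN(rating) > (SELECT AVG(rating) FROM movies)

Result:
genre 
------
Action
Comedy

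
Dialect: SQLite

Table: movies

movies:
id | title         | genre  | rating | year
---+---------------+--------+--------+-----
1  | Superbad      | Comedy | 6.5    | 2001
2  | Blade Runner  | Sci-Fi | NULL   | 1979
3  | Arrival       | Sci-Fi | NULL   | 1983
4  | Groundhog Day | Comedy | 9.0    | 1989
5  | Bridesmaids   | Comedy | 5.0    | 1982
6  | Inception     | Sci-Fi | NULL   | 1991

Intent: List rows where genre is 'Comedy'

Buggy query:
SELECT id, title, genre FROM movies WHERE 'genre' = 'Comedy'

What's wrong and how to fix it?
Bug: Single quotes denote string literals in SQL; the column name is being compared as a constant string

Fix: Remove the quotes around the column name (or use double quotes for an identifier)

Corrected query:
SELECT id, title, genre FROM movies WHERE genre = 'Comedy'

Result:
id | title         | genre 
---+---------------+-------
1  | Superbad      | Comedy
4  | Groundhog Day | Comedy
5  | Bridesmaids   | Comedy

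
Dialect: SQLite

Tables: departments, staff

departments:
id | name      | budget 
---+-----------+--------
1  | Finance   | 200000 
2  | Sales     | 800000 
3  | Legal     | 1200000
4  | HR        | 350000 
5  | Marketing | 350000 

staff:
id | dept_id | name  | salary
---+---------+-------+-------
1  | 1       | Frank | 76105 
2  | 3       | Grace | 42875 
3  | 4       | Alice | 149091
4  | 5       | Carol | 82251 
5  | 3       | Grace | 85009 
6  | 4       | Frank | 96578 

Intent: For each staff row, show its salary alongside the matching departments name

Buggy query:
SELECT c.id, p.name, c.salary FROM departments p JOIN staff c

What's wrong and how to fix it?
Bug: Missing join condition: each staff row is matched to all departments rows instead of just its own

Fix: Specify the join condition linking the foreign key to the parent id

Corrected query:
SELECT c.id, p.name, c.salary FROM departments p JOIN staff c ON c.dept_id = p.id

Result:
id | name      | salary
---+-----------+-------
1  | Finance   | 76105 
2  | Legal     | 42875 
3  | HR        | 149091
4  | Marketing | 82251 
5  | Legal     | 85009 
6  | HR        | 96578 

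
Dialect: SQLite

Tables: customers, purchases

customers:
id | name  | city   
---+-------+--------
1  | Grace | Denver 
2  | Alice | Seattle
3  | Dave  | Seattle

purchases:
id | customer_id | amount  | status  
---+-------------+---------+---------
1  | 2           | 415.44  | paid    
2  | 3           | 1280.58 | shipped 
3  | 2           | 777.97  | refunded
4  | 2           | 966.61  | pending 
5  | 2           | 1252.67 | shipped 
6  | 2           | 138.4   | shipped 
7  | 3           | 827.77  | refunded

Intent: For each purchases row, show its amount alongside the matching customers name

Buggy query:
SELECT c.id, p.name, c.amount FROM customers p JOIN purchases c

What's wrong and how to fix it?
Bug: JOIN with no ON clause produces a cartesian product; every purchases row pairs with every customers row

Fix: Add ON c.customer_id = p.id to the JOIN

Corrected query:
SELECT c.id, p.name, c.amount FROM customers p JOIN purchases c ON c.customer_id = p.id

Result:
id | name  | amount 
---+-------+--------
1  | Alice | 415.44 
2  | Dave  | 1280.58
3  | Alice | 777.97 
4  | Alice | 966.61 
5  | Alice | 1252.67
6  | Alice | 138.4  
7  | Dave  | 827.77 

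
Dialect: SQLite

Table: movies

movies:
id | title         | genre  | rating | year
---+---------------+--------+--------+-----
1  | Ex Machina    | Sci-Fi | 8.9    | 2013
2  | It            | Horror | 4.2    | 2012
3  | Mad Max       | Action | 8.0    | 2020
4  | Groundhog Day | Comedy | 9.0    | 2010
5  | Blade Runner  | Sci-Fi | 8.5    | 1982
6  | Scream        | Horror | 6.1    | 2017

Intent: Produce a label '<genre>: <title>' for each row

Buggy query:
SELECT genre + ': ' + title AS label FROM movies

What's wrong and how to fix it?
Bug: SQLite uses || for string concatenation; + coerces text to numbers (yielding 0)

Fix: Replace + with || to concatenate text

Corrected query:
SELECT genre || ': ' || title AS label FROM movies

Result:
label                
---------------------
Sci-Fi: Ex Machina   
Horror: It           
Action: Mad Max      
Comedy: Groundhog Day
Sci-Fi: Blade Runner 
Horror: Scream       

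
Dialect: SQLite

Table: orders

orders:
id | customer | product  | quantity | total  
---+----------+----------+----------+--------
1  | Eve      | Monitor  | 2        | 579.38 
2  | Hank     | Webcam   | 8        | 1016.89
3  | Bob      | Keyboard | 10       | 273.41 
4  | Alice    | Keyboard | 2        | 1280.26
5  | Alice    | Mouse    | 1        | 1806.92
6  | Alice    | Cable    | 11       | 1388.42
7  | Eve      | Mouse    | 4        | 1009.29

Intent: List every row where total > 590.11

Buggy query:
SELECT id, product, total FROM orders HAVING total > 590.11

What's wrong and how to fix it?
Bug: This is a non-aggregate query (no GROUP BY, no aggregates), so in SQLite the HAVING clause is invalid here; a row-level condition belongs in WHERE

Fix: Replace HAVING with WHERE since the condition applies to individual rows

Corrected query:
SELECT id, product, total FROM orders WHERE total > 590.11

Result:
id | product  | total  
---+----------+--------
2  | Webcam   | 1016.89
4  | Keyboard | 1280.26
5  | Mouse    | 1806.92
6  | Cable    | 1388.42
7  | Mouse    | 1009.29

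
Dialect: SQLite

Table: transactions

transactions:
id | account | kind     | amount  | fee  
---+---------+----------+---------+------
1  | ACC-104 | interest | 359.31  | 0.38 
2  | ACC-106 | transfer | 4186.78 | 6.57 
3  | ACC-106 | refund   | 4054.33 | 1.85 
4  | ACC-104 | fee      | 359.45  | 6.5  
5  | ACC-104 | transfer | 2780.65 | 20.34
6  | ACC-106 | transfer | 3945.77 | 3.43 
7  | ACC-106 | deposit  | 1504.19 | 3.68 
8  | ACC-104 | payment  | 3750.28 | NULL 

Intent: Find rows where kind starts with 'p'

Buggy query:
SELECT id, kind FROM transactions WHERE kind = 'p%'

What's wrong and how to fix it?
Bug: Wildcards only work with LIKE; '=' treats '%' as a literal character

Fix: Use LIKE for wildcard pattern matching

Corrected query:
SELECT id, kind FROM transactions WHERE kind LIKE 'p%'

Result:
id | kind   
---+--------
8  | payment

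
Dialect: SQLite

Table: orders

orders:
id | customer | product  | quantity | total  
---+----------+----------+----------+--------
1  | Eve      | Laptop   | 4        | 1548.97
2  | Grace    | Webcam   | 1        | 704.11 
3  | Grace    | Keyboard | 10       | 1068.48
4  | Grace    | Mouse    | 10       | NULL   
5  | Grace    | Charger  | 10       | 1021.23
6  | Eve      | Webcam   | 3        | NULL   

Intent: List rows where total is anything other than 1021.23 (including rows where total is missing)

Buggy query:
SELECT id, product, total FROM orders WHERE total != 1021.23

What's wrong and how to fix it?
Bug: 'total != 1021.23' is unknown when total is NULL, so NULL rows are silently excluded

Fix: Handle NULL separately with IS NULL alongside the inequality

Corrected query:
SELECT id, product, total FROM orders WHERE total != 1021.23 OR total IS NULL

Result:
id | product  | total  
---+----------+--------
1  | Laptop   | 1548.97
2  | Webcam   | 704.11 
3  | Keyboard | 1068.48
4  | Mouse    | NULL   
6  | Webcam   | NULL   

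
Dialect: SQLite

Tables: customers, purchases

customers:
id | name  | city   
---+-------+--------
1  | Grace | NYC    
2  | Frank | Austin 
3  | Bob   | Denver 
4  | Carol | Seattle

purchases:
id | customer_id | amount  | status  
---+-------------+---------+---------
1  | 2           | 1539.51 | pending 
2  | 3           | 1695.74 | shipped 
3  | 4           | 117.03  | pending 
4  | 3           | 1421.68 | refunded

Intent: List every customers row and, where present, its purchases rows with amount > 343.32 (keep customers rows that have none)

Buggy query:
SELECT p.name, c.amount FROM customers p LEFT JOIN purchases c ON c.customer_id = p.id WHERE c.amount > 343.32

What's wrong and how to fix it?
Bug: Filtering c.amount in WHERE discards the NULL rows produced by LEFT JOIN, turning it into an inner join

Fix: Move the right-table condition into the ON clause so unmatched parents are kept

Corrected query:
SELECT p.name, c.amount FROM customers p LEFT JOIN purchases c ON c.customer_id = p.id AND c.amount > 343.32

Result:
name  | amount 
------+--------
Grace | NULL   
Frank | 1539.51
Bob   | 1421.68
Bob   | 1695.74
Carol | NULL   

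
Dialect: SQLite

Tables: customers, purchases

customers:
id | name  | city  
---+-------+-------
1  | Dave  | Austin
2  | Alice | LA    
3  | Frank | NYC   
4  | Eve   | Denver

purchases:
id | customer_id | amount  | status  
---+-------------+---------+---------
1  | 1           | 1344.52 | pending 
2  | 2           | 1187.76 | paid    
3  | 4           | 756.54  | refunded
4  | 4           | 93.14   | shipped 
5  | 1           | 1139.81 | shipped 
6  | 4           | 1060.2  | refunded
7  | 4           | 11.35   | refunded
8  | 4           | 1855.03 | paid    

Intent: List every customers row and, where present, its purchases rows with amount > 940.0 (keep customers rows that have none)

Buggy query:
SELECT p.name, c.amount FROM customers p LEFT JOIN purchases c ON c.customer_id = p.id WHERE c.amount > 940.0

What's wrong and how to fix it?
Bug: Filtering c.amount in WHERE discards the NULL rows produced by LEFT JOIN, turning it into an inner join

Fix: Put 'c.amount > 940.0' in the JOIN's ON clause instead of WHERE

Corrected query:
SELECT p.name, c.amount FROM customers p LEFT JOIN purchases c ON c.customer_id = p.id AND c.amount > 940.0

Result:
name  | amount 
------+--------
Dave  | 1139.81
Dave  | 1344.52
Alice | 1187.76
Frank | NULL   
Eve   | 1060.2 
Eve   | 1855.03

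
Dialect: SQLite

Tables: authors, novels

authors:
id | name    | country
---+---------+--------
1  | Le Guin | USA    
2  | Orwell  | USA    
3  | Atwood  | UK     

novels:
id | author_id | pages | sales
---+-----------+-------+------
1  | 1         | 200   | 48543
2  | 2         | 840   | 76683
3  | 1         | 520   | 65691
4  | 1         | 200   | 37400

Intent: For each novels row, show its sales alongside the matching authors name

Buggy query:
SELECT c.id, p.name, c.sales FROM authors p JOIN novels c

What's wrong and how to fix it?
Bug: JOIN with no ON clause produces a cartesian product; every novels row pairs with every authors row

Fix: Specify the join condition linking the foreign key to the parent id

Corrected query:
SELECT c.id, p.name, c.sales FROM authors p JOIN novels c ON c.author_id = p.id

Result:
id | name    | sales
---+---------+------
1  | Le Guin | 48543
2  | Orwell  | 76683
3  | Le Guin | 65691
4  | Le Guin | 37400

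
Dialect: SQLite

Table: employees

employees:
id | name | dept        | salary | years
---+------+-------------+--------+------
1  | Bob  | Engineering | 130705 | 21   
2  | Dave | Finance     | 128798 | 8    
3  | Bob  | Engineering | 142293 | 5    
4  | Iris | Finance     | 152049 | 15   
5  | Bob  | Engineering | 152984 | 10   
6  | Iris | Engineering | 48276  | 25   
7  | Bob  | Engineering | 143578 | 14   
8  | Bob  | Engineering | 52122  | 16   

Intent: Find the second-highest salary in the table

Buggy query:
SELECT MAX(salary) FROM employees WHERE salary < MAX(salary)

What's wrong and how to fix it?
Bug: The inner MAX is an aggregate inside WHERE, which is not allowed

Fix: Put the inner MAX in a scalar subquery

Corrected query:
SELECT MAX(salary) FROM employees WHERE salary < (SELECT MAX(salary) FROM employees)

Result:
MAX(salary)
-----------
152049     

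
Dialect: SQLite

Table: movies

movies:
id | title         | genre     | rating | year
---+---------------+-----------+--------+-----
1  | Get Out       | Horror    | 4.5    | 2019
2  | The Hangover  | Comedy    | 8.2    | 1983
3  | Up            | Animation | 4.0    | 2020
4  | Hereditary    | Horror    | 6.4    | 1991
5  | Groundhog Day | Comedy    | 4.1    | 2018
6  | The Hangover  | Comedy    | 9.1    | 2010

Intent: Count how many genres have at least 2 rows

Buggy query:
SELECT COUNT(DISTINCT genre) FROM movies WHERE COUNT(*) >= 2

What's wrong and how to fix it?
Bug: WHERE filters individual rows, not groups, so a group-level COUNT is invalid there

Fix: Use a subquery that GROUPs and filters with HAVING, then count its rows

Corrected query:
SELECT COUNT(*) FROM (SELECT genre FROM movies GROUP BY genre HAVING COUNT(*) >= 2)

Result:
COUNT(*)
--------
2       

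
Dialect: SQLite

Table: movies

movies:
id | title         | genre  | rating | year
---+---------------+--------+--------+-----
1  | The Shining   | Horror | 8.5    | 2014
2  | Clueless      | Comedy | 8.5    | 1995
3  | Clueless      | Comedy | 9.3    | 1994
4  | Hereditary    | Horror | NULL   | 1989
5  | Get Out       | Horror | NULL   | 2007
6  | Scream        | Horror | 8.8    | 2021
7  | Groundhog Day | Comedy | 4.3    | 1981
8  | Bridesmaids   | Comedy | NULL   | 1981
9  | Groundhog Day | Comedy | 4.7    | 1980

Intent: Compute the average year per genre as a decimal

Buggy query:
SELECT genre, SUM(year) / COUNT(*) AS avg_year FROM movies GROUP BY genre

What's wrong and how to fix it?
Bug: SUM(year) and COUNT(*) are both integers; the division truncates the fractional part

Fix: Multiply by 1.0 (or CAST to REAL) to force floating-point division

Corrected query:
SELECT genre, SUM(year) * 1.0 / COUNT(*) AS avg_year FROM movies GROUP BY genre

Result:
genre  | avg_year
-------+---------
Comedy | 1986.2  
Horror | 2007.75 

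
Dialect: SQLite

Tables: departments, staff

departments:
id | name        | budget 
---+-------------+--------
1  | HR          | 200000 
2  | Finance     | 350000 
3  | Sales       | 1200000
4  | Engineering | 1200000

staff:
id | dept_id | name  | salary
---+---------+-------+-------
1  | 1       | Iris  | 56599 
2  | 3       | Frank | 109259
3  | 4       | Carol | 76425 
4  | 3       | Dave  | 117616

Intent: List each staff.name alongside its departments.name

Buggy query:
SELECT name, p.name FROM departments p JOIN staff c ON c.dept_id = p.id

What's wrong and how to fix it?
Bug: 'name' exists in both joined tables, so the database can't tell which one is meant

Fix: Prefix ambiguous columns with the table alias

Corrected query:
SELECT c.name, p.name FROM departments p JOIN staff c ON c.dept_id = p.id

Result:
name  | name       
------+------------
Iris  | HR         
Frank | Sales      
Carol | Engineering
Dave  | Sales      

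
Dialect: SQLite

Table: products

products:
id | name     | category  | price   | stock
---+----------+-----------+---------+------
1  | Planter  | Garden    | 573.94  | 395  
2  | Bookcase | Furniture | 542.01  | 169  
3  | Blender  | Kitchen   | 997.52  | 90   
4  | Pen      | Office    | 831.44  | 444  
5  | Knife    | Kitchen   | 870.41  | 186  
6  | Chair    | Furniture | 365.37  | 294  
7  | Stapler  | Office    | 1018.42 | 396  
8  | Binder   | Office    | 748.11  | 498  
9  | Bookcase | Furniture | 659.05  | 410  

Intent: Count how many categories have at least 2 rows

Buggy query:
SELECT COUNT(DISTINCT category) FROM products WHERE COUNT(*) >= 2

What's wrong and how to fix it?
Bug: COUNT(*) cannot appear in WHERE; the per-group count doesn't exist yet

Fix: Group first with HAVING COUNT(*) >= 2, then COUNT the resulting groups

Corrected query:
SELECT COUNT(*) FROM (SELECT category FROM products GROUP BY category HAVING COUNT(*) >= 2)

Result:
COUNT(*)
--------
3       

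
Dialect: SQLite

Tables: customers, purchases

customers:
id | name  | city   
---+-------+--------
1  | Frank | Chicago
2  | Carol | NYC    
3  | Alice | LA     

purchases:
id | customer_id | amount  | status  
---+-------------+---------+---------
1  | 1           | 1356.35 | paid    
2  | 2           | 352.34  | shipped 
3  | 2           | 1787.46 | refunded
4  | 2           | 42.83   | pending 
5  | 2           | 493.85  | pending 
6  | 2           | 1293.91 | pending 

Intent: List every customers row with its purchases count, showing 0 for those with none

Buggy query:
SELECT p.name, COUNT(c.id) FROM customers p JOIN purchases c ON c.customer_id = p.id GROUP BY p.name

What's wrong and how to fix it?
Bug: INNER JOIN drops customers rows that have no matching purchases rows

Fix: Switch to LEFT JOIN to retain unmatched parent rows

Corrected query:
SELECT p.name, COUNT(c.id) FROM customers p LEFT JOIN purchases c ON c.customer_id = p.id GROUP BY p.name

Result:
name  | COUNT(c.id)
------+------------
Alice | 0          
Carol | 5          
Frank | 1          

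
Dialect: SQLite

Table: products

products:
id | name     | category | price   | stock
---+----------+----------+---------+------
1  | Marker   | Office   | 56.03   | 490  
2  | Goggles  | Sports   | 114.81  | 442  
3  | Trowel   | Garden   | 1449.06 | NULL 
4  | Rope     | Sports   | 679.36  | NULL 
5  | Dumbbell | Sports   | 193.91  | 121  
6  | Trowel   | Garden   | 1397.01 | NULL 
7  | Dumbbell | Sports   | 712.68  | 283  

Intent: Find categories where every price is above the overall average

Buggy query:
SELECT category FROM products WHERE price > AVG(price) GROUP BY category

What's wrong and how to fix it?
Bug: AVG() is an aggregate; it can't sit directly in WHERE

Fix: Compute the overall average in a scalar subquery and compare each group's MIN against it in HAVING

Corrected query:
SELECT category FROM products GROUP BY category HAVING MIN(price) > (SELECT AVG(price) FROM products)

Result:
category
--------
Garden  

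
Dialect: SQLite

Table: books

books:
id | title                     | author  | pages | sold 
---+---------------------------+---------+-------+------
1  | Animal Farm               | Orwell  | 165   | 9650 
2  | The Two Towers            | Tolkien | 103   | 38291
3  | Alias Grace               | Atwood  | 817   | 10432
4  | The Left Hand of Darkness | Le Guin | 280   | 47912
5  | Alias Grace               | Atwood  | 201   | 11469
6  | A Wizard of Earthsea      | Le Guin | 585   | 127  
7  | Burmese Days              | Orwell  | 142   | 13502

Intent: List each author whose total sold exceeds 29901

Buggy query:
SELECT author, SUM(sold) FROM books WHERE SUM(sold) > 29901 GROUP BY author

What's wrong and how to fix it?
Bug: SUM(sold) is an aggregate, but WHERE filters rows before aggregation

Fix: Use HAVING (which filters groups after aggregation) instead of WHERE

Corrected query:
SELECT author, SUM(sold) FROM books GROUP BY author HAVING SUM(sold) > 29901

Result:
author  | SUM(sold)
--------+----------
Le Guin | 48039    
Tolkien | 38291    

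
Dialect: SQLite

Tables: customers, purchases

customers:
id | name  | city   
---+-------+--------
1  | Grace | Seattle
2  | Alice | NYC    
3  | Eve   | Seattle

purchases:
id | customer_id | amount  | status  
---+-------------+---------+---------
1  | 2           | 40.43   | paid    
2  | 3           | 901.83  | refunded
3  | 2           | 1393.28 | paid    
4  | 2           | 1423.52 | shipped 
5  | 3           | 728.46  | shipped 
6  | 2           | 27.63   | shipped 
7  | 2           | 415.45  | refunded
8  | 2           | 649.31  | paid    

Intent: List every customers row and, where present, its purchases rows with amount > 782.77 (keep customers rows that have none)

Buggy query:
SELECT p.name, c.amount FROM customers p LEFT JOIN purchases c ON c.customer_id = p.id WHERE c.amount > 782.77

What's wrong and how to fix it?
Bug: A WHERE condition on the right-hand table after LEFT JOIN drops unmatched parents

Fix: Put 'c.amount > 782.77' in the JOIN's ON clause instead of WHERE

Corrected query:
SELECT p.name, c.amount FROM customers p LEFT JOIN purchases c ON c.customer_id = p.id AND c.amount > 782.77

Result:
name  | amount 
------+--------
Grace | NULL   
Alice | 1393.28
Alice | 1423.52
Eve   | 901.83 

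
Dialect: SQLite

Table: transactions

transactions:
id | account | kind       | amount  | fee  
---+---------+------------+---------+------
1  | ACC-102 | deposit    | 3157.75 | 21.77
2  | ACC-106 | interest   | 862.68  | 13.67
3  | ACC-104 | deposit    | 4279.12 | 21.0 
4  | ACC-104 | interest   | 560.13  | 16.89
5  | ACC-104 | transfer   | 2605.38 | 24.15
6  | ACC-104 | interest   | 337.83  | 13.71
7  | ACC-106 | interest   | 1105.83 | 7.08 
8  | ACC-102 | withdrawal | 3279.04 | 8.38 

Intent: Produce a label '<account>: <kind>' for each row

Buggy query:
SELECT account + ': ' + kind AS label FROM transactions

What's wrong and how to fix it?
Bug: '+' is numeric addition; on text columns SQLite converts them to 0 instead of concatenating

Fix: Replace + with || to concatenate text

Corrected query:
SELECT account || ': ' || kind AS label FROM transactions

Result:
label              
-------------------
ACC-102: deposit   
ACC-106: interest  
ACC-104: deposit   
ACC-104: interest  
ACC-104: transfer  
ACC-104: interest  
ACC-106: interest  
ACC-102: withdrawal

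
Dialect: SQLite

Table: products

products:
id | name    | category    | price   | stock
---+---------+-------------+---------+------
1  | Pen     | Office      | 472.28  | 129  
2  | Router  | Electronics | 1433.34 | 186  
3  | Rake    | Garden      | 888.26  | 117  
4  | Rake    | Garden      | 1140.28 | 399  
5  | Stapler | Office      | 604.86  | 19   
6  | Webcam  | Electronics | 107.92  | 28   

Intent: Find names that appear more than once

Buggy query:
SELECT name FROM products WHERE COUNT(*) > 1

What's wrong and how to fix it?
Bug: WHERE can't reference COUNT(*); aggregates are computed after WHERE

Fix: Group first, then use HAVING for the count condition

Corrected query:
SELECT name FROM products GROUP BY name HAVING COUNT(*) > 1

Result:
name
----
Rake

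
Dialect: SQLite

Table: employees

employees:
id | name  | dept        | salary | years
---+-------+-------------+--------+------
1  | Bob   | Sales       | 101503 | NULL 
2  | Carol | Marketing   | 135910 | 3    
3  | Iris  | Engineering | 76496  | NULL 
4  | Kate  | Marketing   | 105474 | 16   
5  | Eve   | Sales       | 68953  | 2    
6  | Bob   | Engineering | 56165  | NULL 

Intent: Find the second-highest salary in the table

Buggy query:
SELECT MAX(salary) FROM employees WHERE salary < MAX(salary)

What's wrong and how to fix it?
Bug: The inner MAX is an aggregate inside WHERE, which is not allowed

Fix: Put the inner MAX in a scalar subquery

Corrected query:
SELECT MAX(salary) FROM employees WHERE salary < (SELECT MAX(salary) FROM employees)

Result:
MAX(salary)
-----------
105474     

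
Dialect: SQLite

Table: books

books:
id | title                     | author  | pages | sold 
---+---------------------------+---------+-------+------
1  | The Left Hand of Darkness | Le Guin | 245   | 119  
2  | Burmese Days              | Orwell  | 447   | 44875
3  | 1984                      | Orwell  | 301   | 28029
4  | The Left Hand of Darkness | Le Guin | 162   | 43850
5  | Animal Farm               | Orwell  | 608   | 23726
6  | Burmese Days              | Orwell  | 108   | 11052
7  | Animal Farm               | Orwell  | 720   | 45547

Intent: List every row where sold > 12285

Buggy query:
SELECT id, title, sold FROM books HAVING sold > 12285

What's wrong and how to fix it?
Bug: HAVING filters the output of aggregation, but this query has no GROUP BY and no aggregate functions, so SQLite rejects it (HAVING clause on a non-aggregate query); the condition here is per row

Fix: Use WHERE for row-level filtering

Corrected query:
SELECT id, title, sold FROM books WHERE sold > 12285

Result:
id | title                     | sold 
---+---------------------------+------
2  | Burmese Days              | 44875
3  | 1984                      | 28029
4  | The Left Hand of Darkness | 43850
5  | Animal Farm               | 23726
7  | Animal Farm               | 45547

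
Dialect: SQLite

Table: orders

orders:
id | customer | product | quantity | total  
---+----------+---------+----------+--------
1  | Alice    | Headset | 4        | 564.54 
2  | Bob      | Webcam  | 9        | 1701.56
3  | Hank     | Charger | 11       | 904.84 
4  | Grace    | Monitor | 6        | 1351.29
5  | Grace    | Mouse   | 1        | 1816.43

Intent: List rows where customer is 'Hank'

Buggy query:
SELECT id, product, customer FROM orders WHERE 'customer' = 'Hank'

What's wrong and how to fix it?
Bug: Single quotes denote string literals in SQL; the column name is being compared as a constant string

Fix: Remove the quotes around the column name (or use double quotes for an identifier)

Corrected query:
SELECT id, product, customer FROM orders WHERE customer = 'Hank'

Result:
id | product | customer
---+---------+---------
3  | Charger | Hank    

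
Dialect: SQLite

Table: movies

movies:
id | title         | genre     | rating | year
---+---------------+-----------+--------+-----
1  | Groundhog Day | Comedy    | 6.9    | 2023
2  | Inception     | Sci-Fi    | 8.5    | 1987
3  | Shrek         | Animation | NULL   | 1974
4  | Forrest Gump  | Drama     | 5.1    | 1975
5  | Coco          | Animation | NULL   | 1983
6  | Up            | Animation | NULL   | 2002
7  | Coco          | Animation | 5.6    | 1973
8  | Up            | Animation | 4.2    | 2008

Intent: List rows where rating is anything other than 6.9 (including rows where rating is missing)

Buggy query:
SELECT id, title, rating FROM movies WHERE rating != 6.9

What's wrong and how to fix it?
Bug: Inequality against NULL is unknown, not true; rows with NULL are dropped

Fix: Handle NULL separately with IS NULL alongside the inequality

Corrected query:
SELECT id, title, rating FROM movies WHERE rating != 6.9 OR rating IS NULL

Result:
id | title        | rating
---+--------------+-------
2  | Inception    | 8.5   
3  | Shrek        | NULL  
4  | Forrest Gump | 5.1   
5  | Coco         | NULL  
6  | Up           | NULL  
7  | Coco         | 5.6   
8  | Up           | 4.2   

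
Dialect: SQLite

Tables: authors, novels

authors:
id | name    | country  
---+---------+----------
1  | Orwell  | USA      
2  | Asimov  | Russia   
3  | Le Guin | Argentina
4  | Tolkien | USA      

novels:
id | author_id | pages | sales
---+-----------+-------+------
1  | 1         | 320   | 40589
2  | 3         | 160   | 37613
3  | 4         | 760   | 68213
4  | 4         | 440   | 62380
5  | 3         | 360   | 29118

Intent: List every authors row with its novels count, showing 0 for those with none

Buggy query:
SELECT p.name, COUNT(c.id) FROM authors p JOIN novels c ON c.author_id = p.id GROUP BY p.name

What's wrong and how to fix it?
Bug: An inner join excludes parents with zero children

Fix: Use LEFT JOIN so parents without children still appear (COUNT(c.id) gives 0)

Corrected query:
SELECT p.name, COUNT(c.id) FROM authors p LEFT JOIN novels c ON c.author_id = p.id GROUP BY p.name

Result:
name    | COUNT(c.id)
--------+------------
Asimov  | 0          
Le Guin | 2          
Orwell  | 1          
Tolkien | 2          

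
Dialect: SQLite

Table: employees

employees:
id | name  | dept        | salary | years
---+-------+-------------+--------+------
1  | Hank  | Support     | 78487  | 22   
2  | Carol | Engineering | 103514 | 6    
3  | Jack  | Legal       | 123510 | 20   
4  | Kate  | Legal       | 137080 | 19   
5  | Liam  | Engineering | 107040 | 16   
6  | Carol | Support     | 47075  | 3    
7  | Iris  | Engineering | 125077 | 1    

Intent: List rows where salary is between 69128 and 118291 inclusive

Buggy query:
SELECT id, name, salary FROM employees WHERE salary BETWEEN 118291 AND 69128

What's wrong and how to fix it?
Bug: BETWEEN expects the lower bound first; with 118291 AND 69128 the range is empty

Fix: Swap the bounds so the smaller value comes first

Corrected query:
SELECT id, name, salary FROM employees WHERE salary BETWEEN 69128 AND 118291

Result:
id | name  | salary
---+-------+-------
1  | Hank  | 78487 
2  | Carol | 103514
5  | Liam  | 107040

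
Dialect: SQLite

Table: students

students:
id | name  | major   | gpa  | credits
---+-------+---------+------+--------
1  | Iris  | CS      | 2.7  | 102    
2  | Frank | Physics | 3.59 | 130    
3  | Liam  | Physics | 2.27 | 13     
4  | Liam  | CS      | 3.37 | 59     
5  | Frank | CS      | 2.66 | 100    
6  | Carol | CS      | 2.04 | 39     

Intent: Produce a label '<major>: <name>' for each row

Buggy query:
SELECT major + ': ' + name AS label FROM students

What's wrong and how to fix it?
Bug: '+' is numeric addition; on text columns SQLite converts them to 0 instead of concatenating

Fix: Use the || operator for string concatenation

Corrected query:
SELECT major || ': ' || name AS label FROM students

Result:
label         
--------------
CS: Iris      
Physics: Frank
Physics: Liam 
CS: Liam      
CS: Frank     
CS: Carol     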